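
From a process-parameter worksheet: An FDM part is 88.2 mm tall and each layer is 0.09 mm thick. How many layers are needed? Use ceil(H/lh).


Layers = ceil(88.2/0.09) = 980


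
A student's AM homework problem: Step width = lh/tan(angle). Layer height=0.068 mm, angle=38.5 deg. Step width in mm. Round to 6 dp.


step = 0.068 / tan(38.5) = 0.085488 mm


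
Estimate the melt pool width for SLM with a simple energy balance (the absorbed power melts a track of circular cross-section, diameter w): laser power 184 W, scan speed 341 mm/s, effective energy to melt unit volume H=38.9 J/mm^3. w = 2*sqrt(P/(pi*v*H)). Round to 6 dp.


w = 2*sqrt(184/(pi*341*38.9)) = 0.132896 mm


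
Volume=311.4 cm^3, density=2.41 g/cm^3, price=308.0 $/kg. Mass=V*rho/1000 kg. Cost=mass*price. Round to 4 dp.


Mass = 311.4*2.41/1000 = 0.750474 kg
Cost = 0.750474 * 308.0 = 231.146 $


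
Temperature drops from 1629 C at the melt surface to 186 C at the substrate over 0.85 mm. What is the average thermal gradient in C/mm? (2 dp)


G = (1629-186)/0.85 = 1697.65 C/mm


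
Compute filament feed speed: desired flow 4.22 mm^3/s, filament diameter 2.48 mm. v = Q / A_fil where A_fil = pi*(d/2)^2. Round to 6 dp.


A = pi*(2.48/2)^2 = 4.830513
v = 4.22 / 4.830513 = 0.873613 mm/s


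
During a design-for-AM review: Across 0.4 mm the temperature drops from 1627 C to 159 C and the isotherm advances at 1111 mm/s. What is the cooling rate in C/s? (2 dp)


G = (1627-159)/0.4 = 3670.0 C/mm
CR = 3670.0 * 1111 = 4077370.0 C/s


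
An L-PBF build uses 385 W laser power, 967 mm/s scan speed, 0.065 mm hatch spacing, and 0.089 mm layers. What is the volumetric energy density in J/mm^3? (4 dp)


E = 385 / (967*0.065*0.089) = 68.8226 J/mm^3


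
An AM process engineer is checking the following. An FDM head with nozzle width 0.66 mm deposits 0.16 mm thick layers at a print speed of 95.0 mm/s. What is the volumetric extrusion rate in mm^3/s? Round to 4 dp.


Rate = 0.66 * 0.16 * 95.0 = 10.032 mm^3/s


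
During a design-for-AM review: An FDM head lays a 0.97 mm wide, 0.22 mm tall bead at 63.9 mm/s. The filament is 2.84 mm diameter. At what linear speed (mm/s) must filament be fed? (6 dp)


Q = 0.97 * 0.22 * 63.9 = 13.63626 mm^3/s
A_fil = pi*(2.84/2)^2 = 6.33470743 mm^2
v_feed = 13.63626 / 6.33470743 = 2.152627 mm/s


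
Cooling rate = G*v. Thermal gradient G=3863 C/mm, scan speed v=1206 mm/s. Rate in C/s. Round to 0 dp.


CR = 3863 * 1206 = 4658778 C/s


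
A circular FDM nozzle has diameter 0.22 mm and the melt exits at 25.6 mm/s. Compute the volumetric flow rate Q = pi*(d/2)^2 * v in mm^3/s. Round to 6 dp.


A = pi*(0.22/2)^2 = 0.03801327 mm^2
Q = 0.03801327 * 25.6 = 0.97314 mm^3/s


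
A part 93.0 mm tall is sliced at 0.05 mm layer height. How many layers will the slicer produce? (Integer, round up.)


Layers = ceil(93.0/0.05) = 1860


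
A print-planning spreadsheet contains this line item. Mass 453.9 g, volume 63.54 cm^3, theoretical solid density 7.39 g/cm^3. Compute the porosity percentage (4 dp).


rho_part = 453.9 / 63.54 = 7.14353163 g/cm^3
Porosity = (1 - 7.14353163/7.39)*100 = 3.3352 %


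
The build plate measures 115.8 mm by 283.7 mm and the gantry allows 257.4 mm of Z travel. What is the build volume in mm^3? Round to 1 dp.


V = 115.8 * 283.7 * 257.4 = 8456223.2 mm^3


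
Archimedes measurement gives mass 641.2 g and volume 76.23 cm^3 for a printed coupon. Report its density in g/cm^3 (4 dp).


rho = 641.2 / 76.23 = 8.4114 g/cm^3


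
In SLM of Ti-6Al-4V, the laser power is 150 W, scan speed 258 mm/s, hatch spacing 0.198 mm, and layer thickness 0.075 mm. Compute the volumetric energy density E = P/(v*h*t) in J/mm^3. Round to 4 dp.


E = 150 / (258*0.198*0.075) = 39.1512 J/mm^3


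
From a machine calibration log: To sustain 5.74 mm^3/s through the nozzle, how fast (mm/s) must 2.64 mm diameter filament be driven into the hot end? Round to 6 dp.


A = pi*(2.64/2)^2 = 5.473911
v = 5.74 / 5.473911 = 1.04861 mm/s


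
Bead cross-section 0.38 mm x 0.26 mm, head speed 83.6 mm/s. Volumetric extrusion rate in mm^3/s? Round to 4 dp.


Rate = 0.38 * 0.26 * 83.6 = 8.2597 mm^3/s


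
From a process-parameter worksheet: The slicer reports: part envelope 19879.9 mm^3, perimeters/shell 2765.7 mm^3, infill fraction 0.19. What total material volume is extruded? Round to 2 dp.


V_infill = (19879.9 - 2765.7) * 0.19 = 3251.7
V_total = 2765.7 + 3251.7 = 6017.4 mm^3


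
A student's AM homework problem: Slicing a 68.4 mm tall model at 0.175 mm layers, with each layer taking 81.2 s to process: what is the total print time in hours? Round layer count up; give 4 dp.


Layers = ceil(68.4/0.175) = 391
t = 391 * 81.2 / 3600 = 8.8192 hrs


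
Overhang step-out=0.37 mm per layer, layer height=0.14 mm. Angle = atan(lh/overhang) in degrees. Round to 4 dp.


angle = atan(0.14/0.37) = 20.7256 degrees


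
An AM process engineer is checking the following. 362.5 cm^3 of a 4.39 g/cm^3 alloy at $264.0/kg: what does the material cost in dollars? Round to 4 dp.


Mass = 362.5*4.39/1000 = 1.591375 kg
Cost = 1.591375 * 264.0 = 420.123 $


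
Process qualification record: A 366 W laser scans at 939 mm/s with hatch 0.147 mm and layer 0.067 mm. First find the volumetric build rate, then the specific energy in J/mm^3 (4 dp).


Build rate = 939 * 0.147 * 0.067 = 9.248211 mm^3/s
SE = 366 / 9.248211 = 39.5752 J/mm^3


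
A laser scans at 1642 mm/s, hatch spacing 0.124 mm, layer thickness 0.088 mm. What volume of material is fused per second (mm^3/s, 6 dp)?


Rate = 1642 * 0.124 * 0.088 = 17.917504 mm^3/s


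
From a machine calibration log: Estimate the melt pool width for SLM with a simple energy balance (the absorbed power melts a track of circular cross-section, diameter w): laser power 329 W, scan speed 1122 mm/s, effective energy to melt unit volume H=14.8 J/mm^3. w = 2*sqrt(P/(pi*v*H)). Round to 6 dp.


w = 2*sqrt(329/(pi*1122*14.8)) = 0.158828 mm


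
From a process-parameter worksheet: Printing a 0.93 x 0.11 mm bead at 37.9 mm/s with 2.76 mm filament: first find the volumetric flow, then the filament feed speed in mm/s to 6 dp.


Q = 0.93 * 0.11 * 37.9 = 3.87717 mm^3/s
A_fil = pi*(2.76/2)^2 = 5.98284905 mm^2
v_feed = 3.87717 / 5.98284905 = 0.648047 mm/s


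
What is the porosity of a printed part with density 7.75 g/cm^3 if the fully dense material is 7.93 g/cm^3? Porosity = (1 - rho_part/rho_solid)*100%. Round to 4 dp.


Porosity = (1-7.75/7.93)*100 = 2.2699 %


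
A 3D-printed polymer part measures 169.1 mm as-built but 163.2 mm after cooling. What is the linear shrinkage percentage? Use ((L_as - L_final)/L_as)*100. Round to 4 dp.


Shrinkage = ((169.1-163.2)/169.1)*100 = 3.4891 %


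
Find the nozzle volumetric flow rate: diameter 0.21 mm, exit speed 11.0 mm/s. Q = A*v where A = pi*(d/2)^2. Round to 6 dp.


A = pi*(0.21/2)^2 = 0.03463606 mm^2
Q = 0.03463606 * 11.0 = 0.380997 mm^3/s


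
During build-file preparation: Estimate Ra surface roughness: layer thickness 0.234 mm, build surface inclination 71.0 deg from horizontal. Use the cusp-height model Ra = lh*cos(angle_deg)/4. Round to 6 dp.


Ra = 0.234 * cos(71.0) / 4 = 0.019046 mm


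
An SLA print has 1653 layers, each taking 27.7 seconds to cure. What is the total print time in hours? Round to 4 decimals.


t = 1653 * 27.7 / 3600 = 12.7189 hrs


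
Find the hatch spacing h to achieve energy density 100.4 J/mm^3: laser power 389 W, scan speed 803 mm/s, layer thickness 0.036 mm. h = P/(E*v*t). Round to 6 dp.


h = 389 / (100.4*803*0.036) = 0.134029 mm


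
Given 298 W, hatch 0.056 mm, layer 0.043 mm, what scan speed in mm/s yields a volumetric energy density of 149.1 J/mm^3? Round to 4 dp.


v = 298 / (149.1*0.056*0.043) = 830.0077 mm/s


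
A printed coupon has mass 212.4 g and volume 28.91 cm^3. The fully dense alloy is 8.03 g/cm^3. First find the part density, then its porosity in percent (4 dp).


rho_part = 212.4 / 28.91 = 7.34693878 g/cm^3
Porosity = (1 - 7.34693878/8.03)*100 = 8.5064 %


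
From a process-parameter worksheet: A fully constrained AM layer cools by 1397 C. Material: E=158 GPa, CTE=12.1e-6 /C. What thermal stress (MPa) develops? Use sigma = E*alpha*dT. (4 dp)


sigma = 158*1000 * 12.1e-6 * 1397 = 2670.7846 MPa


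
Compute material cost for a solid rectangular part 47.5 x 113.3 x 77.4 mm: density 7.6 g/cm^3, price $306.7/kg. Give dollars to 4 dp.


V = 47.5 * 113.3 * 77.4 = 416547.45 mm^3 = 416.54745 cm^3
Mass = 416.54745 * 7.6 / 1000 = 3.16576062 kg
Cost = 3.16576062 * 306.7 = 970.9388 $


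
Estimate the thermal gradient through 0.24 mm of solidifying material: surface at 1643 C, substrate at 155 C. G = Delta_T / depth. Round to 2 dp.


G = (1643-155)/0.24 = 6200.0 C/mm


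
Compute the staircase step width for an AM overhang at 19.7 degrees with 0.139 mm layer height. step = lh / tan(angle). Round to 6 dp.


step = 0.139 / tan(19.7) = 0.388212 mm


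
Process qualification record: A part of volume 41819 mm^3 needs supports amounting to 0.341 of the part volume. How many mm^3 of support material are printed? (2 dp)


V_support = 41819 * 0.341 = 14260.28 mm^3


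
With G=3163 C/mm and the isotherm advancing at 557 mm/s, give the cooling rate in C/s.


CR = 3163 * 557 = 1761791 C/s


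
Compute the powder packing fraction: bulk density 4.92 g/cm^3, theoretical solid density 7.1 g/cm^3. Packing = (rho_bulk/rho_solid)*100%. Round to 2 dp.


Packing = (4.92/7.1)*100 = 69.3 %


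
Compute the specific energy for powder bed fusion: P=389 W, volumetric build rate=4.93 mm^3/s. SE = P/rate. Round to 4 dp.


SE = 389 / 4.93 = 78.9047 J/mm^3


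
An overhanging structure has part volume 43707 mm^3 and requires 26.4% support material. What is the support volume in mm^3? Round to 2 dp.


V_support = 43707 * 0.264 = 11538.65 mm^3


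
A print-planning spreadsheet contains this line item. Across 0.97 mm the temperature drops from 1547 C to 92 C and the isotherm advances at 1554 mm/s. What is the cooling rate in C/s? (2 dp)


G = (1547-92)/0.97 = 1500.0 C/mm
CR = 1500.0 * 1554 = 2331000.0 C/s


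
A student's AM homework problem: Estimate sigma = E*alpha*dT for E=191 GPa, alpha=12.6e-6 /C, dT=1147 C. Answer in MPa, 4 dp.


sigma = 191*1000 * 12.6e-6 * 1147 = 2760.3702 MPa


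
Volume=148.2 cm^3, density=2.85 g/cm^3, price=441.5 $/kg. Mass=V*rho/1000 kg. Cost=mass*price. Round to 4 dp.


Mass = 148.2*2.85/1000 = 0.42237 kg
Cost = 0.42237 * 441.5 = 186.4764 $


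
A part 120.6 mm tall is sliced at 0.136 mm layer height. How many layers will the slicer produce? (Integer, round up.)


Layers = ceil(120.6/0.136) = 887


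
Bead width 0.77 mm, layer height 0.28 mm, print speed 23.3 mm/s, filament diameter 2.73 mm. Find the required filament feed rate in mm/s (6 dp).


Q = 0.77 * 0.28 * 23.3 = 5.02348 mm^3/s
A_fil = pi*(2.73/2)^2 = 5.85349397 mm^2
v_feed = 5.02348 / 5.85349397 = 0.858202 mm/s


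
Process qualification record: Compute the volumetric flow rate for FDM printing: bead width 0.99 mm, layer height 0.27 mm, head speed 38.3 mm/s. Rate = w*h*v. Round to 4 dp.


Rate = 0.99 * 0.27 * 38.3 = 10.2376 mm^3/s


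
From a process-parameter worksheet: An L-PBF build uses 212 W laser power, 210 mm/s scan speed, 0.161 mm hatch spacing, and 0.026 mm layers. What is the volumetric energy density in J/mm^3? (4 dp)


E = 212 / (210*0.161*0.026) = 241.1667 J/mm^3


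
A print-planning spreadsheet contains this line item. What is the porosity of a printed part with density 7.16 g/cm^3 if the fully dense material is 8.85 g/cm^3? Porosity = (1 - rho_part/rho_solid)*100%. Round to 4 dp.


Porosity = (1-7.16/8.85)*100 = 19.096 %


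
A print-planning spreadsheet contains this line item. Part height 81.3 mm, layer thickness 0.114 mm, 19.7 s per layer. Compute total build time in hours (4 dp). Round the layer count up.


Layers = ceil(81.3/0.114) = 714
t = 714 * 19.7 / 3600 = 3.9072 hrs


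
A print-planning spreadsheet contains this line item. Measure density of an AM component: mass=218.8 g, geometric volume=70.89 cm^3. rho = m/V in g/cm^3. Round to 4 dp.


rho = 218.8 / 70.89 = 3.0865 g/cm^3


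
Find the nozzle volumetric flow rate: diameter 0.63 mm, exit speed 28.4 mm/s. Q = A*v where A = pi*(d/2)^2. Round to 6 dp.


A = pi*(0.63/2)^2 = 0.31172453 mm^2
Q = 0.31172453 * 28.4 = 8.852977 mm^3/s


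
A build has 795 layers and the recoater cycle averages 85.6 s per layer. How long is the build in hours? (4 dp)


t = 795 * 85.6 / 3600 = 18.9033 hrs


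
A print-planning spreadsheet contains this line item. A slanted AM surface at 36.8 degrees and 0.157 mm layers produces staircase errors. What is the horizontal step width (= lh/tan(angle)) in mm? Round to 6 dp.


step = 0.157 / tan(36.8) = 0.209866 mm


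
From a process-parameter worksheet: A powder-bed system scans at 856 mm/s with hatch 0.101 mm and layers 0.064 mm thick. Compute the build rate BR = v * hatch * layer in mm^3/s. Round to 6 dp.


Rate = 856 * 0.101 * 0.064 = 5.533184 mm^3/s


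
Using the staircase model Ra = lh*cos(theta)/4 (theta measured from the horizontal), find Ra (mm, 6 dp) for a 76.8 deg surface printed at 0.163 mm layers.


Ra = 0.163 * cos(76.8) / 4 = 0.009305 mm


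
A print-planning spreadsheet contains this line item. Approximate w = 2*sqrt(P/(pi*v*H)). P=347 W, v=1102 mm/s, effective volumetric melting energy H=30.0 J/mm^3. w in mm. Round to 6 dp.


w = 2*sqrt(347/(pi*1102*30.0)) = 0.115603 mm


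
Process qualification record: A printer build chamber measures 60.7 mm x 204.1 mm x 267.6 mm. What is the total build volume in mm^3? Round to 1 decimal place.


V = 60.7 * 204.1 * 267.6 = 3315261.6 mm^3


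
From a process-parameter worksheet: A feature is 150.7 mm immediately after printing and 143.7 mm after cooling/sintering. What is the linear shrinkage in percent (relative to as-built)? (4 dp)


Shrinkage = ((150.7-143.7)/150.7)*100 = 4.645 %


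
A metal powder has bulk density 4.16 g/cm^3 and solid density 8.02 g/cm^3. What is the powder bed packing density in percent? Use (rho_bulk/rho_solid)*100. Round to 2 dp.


Packing = (4.16/8.02)*100 = 51.87 %


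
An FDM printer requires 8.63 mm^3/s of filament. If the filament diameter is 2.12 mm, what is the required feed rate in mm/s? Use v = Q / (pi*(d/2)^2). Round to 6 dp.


A = pi*(2.12/2)^2 = 3.529894
v = 8.63 / 3.529894 = 2.444833 mm/s


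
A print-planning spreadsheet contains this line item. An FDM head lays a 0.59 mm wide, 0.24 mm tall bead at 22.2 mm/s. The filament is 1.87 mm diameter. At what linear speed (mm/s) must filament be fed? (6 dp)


Q = 0.59 * 0.24 * 22.2 = 3.14352 mm^3/s
A_fil = pi*(1.87/2)^2 = 2.74645884 mm^2
v_feed = 3.14352 / 2.74645884 = 1.144572 mm/s


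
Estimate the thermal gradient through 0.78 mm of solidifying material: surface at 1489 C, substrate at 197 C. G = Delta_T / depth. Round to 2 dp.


G = (1489-197)/0.78 = 1656.41 C/mm


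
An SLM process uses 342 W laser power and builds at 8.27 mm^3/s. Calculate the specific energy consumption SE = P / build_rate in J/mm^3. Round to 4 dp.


SE = 342 / 8.27 = 41.3543 J/mm^3


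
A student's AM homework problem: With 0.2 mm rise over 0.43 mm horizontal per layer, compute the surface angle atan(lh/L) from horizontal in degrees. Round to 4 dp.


angle = atan(0.2/0.43) = 24.9439 degrees


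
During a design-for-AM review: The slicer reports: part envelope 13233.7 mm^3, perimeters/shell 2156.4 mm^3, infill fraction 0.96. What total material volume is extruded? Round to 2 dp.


V_infill = (13233.7 - 2156.4) * 0.96 = 10634.21
V_total = 2156.4 + 10634.21 = 12790.61 mm^3


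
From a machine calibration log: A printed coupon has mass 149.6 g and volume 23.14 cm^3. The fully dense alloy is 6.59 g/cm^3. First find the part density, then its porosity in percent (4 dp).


rho_part = 149.6 / 23.14 = 6.46499568 g/cm^3
Porosity = (1 - 6.46499568/6.59)*100 = 1.8969 %


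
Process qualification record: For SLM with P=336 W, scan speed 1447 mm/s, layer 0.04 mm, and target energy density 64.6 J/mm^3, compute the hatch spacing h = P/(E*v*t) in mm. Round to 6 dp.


h = 336 / (64.6*1447*0.04) = 0.089862 mm


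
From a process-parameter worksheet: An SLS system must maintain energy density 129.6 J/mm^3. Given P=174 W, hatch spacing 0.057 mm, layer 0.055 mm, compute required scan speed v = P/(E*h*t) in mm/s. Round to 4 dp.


v = 174 / (129.6*0.057*0.055) = 428.2592 mm/s


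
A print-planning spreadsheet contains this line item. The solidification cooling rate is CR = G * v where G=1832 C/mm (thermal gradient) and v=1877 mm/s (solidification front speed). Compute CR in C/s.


CR = 1832 * 1877 = 3438664 C/s


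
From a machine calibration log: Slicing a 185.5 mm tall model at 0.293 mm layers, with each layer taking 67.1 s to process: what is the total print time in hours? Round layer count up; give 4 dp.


Layers = ceil(185.5/0.293) = 634
t = 634 * 67.1 / 3600 = 11.8171 hrs


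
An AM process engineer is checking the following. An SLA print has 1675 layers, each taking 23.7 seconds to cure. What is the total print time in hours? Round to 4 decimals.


t = 1675 * 23.7 / 3600 = 11.0271 hrs


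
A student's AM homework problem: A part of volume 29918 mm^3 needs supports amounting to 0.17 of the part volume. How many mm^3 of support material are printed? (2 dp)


V_support = 29918 * 0.17 = 5086.06 mm^3


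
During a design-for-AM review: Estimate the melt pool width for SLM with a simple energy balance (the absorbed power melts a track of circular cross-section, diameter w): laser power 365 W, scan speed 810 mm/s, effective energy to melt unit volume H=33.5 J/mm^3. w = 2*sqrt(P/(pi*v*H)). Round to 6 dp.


w = 2*sqrt(365/(pi*810*33.5)) = 0.130869 mm


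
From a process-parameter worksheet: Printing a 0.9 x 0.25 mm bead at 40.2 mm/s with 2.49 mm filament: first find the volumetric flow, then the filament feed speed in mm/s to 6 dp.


Q = 0.9 * 0.25 * 40.2 = 9.045 mm^3/s
A_fil = pi*(2.49/2)^2 = 4.86954715 mm^2
v_feed = 9.045 / 4.86954715 = 1.857462 mm/s


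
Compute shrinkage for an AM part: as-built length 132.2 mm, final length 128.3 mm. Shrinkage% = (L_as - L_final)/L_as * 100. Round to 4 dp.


Shrinkage = ((132.2-128.3)/132.2)*100 = 2.9501 %


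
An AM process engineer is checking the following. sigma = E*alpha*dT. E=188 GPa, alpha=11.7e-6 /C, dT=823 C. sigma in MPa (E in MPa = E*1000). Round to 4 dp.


sigma = 188*1000 * 11.7e-6 * 823 = 1810.2708 MPa


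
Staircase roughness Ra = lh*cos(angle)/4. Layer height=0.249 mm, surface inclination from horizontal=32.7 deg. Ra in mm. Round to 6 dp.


Ra = 0.249 * cos(32.7) / 4 = 0.052384 mm


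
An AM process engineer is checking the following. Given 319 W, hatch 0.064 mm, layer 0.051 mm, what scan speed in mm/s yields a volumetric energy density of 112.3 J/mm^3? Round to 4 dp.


v = 319 / (112.3*0.064*0.051) = 870.2836 mm/s


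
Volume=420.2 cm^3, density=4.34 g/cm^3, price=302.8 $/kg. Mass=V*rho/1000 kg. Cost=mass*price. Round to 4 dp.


Mass = 420.2*4.34/1000 = 1.823668 kg
Cost = 1.823668 * 302.8 = 552.2067 $


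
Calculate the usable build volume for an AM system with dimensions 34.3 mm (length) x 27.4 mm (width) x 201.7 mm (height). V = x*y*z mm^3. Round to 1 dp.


V = 34.3 * 27.4 * 201.7 = 189561.7 mm^3


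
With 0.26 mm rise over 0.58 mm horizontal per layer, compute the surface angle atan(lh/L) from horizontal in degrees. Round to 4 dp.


angle = atan(0.26/0.58) = 24.1455 degrees


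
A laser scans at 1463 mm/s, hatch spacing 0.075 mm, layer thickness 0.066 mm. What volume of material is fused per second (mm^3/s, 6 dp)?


Rate = 1463 * 0.075 * 0.066 = 7.24185 mm^3/s


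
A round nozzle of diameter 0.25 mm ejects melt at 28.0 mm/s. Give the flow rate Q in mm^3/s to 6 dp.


A = pi*(0.25/2)^2 = 0.04908739 mm^2
Q = 0.04908739 * 28.0 = 1.374447 mm^3/s


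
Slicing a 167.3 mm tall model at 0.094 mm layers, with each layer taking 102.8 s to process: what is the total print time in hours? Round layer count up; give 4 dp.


Layers = ceil(167.3/0.094) = 1780
t = 1780 * 102.8 / 3600 = 50.8289 hrs


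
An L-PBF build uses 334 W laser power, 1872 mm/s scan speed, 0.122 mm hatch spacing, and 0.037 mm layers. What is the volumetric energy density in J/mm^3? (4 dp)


E = 334 / (1872*0.122*0.037) = 39.5257 J/mm^3


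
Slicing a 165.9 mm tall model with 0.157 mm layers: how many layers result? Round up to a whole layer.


Layers = ceil(165.9/0.157) = 1057


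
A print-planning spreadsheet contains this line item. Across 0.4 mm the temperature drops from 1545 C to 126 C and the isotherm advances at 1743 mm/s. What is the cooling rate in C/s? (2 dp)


G = (1545-126)/0.4 = 3547.5 C/mm
CR = 3547.5 * 1743 = 6183292.5 C/s


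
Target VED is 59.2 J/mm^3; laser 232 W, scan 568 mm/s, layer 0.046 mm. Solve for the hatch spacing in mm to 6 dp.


h = 232 / (59.2*568*0.046) = 0.149989 mm


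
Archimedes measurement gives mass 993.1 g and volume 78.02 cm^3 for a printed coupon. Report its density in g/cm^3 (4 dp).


rho = 993.1 / 78.02 = 12.7288 g/cm^3


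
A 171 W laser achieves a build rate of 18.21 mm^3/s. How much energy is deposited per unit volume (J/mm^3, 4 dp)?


SE = 171 / 18.21 = 9.3904 J/mm^3


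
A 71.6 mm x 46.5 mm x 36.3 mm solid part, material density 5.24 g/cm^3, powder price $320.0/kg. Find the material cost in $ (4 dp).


V = 71.6 * 46.5 * 36.3 = 120857.22 mm^3 = 120.85722 cm^3
Mass = 120.85722 * 5.24 / 1000 = 0.63329183 kg
Cost = 0.63329183 * 320.0 = 202.6534 $


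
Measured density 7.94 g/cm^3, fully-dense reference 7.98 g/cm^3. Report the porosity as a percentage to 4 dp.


Porosity = (1-7.94/7.98)*100 = 0.5013 %


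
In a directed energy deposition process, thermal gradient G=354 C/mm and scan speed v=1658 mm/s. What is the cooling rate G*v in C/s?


CR = 354 * 1658 = 586932 C/s


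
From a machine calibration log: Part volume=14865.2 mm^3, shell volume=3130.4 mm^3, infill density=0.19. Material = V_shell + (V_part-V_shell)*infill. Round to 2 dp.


V_infill = (14865.2 - 3130.4) * 0.19 = 2229.61
V_total = 3130.4 + 2229.61 = 5360.01 mm^3


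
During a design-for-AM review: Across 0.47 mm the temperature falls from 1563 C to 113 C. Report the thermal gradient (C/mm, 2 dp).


G = (1563-113)/0.47 = 3085.11 C/mm


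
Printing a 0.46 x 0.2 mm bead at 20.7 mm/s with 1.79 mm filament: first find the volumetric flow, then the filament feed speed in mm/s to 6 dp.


Q = 0.46 * 0.2 * 20.7 = 1.9044 mm^3/s
A_fil = pi*(1.79/2)^2 = 2.51649426 mm^2
v_feed = 1.9044 / 2.51649426 = 0.756767 mm/s


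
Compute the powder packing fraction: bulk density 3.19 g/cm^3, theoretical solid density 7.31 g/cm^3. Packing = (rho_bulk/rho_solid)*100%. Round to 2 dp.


Packing = (3.19/7.31)*100 = 43.64 %


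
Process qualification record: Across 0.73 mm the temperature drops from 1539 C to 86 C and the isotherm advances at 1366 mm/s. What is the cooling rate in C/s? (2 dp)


G = (1539-86)/0.73 = 1990.4109589 C/mm
CR = 1990.4109589 * 1366 = 2718901.37 C/s


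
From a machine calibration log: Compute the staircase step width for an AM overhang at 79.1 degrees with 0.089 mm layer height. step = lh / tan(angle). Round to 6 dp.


step = 0.089 / tan(79.1) = 0.017139 mm


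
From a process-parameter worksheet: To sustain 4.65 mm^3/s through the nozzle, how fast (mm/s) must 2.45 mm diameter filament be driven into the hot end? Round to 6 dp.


A = pi*(2.45/2)^2 = 4.714352
v = 4.65 / 4.714352 = 0.98635 mm/s


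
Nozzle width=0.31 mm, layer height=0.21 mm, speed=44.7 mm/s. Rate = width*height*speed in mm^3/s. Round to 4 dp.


Rate = 0.31 * 0.21 * 44.7 = 2.91 mm^3/s


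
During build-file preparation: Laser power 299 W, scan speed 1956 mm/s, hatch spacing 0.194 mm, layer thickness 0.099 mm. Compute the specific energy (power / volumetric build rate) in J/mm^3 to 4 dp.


Build rate = 1956 * 0.194 * 0.099 = 37.566936 mm^3/s
SE = 299 / 37.566936 = 7.9591 J/mm^3


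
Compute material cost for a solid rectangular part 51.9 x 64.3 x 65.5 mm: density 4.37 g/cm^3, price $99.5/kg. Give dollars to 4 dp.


V = 51.9 * 64.3 * 65.5 = 218584.635 mm^3 = 218.584635 cm^3
Mass = 218.584635 * 4.37 / 1000 = 0.95521485 kg
Cost = 0.95521485 * 99.5 = 95.0439 $


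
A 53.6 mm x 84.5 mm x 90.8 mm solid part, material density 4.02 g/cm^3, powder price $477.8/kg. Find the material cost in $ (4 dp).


V = 53.6 * 84.5 * 90.8 = 411251.36 mm^3 = 411.25136 cm^3
Mass = 411.25136 * 4.02 / 1000 = 1.65323047 kg
Cost = 1.65323047 * 477.8 = 789.9135 $


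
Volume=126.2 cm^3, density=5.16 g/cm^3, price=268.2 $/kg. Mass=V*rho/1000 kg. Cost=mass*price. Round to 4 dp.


Mass = 126.2*5.16/1000 = 0.651192 kg
Cost = 0.651192 * 268.2 = 174.6497 $


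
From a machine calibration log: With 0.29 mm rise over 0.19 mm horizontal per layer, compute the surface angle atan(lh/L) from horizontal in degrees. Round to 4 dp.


angle = atan(0.29/0.19) = 56.7683 degrees


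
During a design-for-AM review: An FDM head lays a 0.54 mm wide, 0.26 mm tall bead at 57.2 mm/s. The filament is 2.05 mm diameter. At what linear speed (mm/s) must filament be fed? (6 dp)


Q = 0.54 * 0.26 * 57.2 = 8.03088 mm^3/s
A_fil = pi*(2.05/2)^2 = 3.30063578 mm^2
v_feed = 8.03088 / 3.30063578 = 2.433131 mm/s


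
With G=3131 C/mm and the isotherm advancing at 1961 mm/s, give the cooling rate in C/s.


CR = 3131 * 1961 = 6139891 C/s


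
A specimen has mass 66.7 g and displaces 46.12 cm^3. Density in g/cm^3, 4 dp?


rho = 66.7 / 46.12 = 1.4462 g/cm^3


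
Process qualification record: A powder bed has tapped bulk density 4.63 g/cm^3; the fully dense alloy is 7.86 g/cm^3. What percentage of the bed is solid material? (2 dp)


Packing = (4.63/7.86)*100 = 58.91 %


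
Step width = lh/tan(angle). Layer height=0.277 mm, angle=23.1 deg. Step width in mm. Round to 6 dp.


step = 0.277 / tan(23.1) = 0.649417 mm


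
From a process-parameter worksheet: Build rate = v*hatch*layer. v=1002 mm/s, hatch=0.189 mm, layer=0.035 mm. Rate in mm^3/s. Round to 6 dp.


Rate = 1002 * 0.189 * 0.035 = 6.62823 mm^3/s


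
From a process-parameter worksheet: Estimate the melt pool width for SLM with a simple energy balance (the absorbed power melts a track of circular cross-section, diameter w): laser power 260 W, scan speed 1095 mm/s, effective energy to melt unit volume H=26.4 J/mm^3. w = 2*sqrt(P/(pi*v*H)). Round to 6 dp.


w = 2*sqrt(260/(pi*1095*26.4)) = 0.107012 mm


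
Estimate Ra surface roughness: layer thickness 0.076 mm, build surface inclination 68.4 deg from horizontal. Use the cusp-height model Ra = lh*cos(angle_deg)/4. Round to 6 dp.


Ra = 0.076 * cos(68.4) / 4 = 0.006994 mm


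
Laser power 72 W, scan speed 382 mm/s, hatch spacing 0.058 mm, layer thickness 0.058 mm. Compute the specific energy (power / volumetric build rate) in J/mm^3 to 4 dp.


Build rate = 382 * 0.058 * 0.058 = 1.285048 mm^3/s
SE = 72 / 1.285048 = 56.029 J/mm^3


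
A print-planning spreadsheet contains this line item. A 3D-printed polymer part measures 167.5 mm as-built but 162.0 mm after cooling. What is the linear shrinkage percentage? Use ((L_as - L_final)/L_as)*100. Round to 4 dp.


Shrinkage = ((167.5-162.0)/167.5)*100 = 3.2836 %


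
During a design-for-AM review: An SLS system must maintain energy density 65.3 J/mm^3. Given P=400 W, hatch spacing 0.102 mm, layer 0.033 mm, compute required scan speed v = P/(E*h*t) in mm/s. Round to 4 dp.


v = 400 / (65.3*0.102*0.033) = 1819.8379 mm/s


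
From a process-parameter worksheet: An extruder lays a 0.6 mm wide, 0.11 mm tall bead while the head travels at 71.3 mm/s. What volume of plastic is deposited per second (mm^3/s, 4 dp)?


Rate = 0.6 * 0.11 * 71.3 = 4.7058 mm^3/s


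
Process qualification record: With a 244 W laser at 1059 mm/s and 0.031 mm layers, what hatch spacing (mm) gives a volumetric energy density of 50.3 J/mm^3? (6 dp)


h = 244 / (50.3*1059*0.031) = 0.147762 mm


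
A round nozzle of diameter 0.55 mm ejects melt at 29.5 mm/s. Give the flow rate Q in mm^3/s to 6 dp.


A = pi*(0.55/2)^2 = 0.23758294 mm^2
Q = 0.23758294 * 29.5 = 7.008697 mm^3/s


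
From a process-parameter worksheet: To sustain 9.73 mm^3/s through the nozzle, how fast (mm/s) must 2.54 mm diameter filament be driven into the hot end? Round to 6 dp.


A = pi*(2.54/2)^2 = 5.067075
v = 9.73 / 5.067075 = 1.92024 mm/s


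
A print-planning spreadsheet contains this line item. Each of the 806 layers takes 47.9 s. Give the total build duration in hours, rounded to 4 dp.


t = 806 * 47.9 / 3600 = 10.7243 hrs


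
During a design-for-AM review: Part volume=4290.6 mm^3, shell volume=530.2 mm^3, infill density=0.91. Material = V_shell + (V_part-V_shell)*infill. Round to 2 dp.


V_infill = (4290.6 - 530.2) * 0.91 = 3421.96
V_total = 530.2 + 3421.96 = 3952.16 mm^3


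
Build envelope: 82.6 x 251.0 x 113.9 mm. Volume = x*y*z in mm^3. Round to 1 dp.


V = 82.6 * 251.0 * 113.9 = 2361443.1 mm^3


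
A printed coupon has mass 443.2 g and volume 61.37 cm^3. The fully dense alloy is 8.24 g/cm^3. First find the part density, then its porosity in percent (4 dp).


rho_part = 443.2 / 61.37 = 7.22176959 g/cm^3
Porosity = (1 - 7.22176959/8.24)*100 = 12.3572 %


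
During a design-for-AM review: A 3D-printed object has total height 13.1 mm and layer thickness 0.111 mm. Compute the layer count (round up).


Layers = ceil(13.1/0.111) = 119


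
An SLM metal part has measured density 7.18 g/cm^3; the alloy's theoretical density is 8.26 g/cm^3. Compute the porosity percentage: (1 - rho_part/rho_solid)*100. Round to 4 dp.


Porosity = (1-7.18/8.26)*100 = 13.0751 %


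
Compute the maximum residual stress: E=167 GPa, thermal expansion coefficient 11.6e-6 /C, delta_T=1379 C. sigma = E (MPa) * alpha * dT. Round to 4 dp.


sigma = 167*1000 * 11.6e-6 * 1379 = 2671.3988 MPa


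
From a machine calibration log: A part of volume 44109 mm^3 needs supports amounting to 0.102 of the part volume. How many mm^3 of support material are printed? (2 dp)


V_support = 44109 * 0.102 = 4499.12 mm^3


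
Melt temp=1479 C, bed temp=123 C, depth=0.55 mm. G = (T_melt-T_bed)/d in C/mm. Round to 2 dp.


G = (1479-123)/0.55 = 2465.45 C/mm


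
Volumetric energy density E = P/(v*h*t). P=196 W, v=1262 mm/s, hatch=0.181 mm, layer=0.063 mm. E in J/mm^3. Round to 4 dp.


E = 196 / (1262*0.181*0.063) = 13.62 J/mm^3


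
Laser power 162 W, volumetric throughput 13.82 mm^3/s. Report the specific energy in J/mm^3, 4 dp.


SE = 162 / 13.82 = 11.7221 J/mm^3


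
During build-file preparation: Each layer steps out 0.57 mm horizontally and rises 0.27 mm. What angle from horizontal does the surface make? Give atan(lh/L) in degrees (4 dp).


angle = atan(0.27/0.57) = 25.3462 degrees


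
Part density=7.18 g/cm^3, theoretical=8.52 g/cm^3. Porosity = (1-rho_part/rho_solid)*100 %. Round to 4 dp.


Porosity = (1-7.18/8.52)*100 = 15.7277 %


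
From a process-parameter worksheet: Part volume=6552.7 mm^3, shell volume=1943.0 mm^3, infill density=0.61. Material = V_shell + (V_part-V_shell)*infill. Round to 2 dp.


V_infill = (6552.7 - 1943.0) * 0.61 = 2811.92
V_total = 1943.0 + 2811.92 = 4754.92 mm^3


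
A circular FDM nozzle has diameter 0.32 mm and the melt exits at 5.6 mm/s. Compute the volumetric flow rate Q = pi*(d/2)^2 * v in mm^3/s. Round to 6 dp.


A = pi*(0.32/2)^2 = 0.08042477 mm^2
Q = 0.08042477 * 5.6 = 0.450379 mm^3/s


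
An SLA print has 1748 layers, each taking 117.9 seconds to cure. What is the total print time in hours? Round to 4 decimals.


t = 1748 * 117.9 / 3600 = 57.247 hrs


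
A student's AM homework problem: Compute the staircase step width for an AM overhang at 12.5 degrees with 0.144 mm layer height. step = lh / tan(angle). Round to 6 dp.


step = 0.144 / tan(12.5) = 0.649542 mm


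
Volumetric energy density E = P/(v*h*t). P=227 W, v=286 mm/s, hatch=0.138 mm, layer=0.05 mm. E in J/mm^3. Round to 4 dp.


E = 227 / (286*0.138*0.05) = 115.0299 J/mm^3


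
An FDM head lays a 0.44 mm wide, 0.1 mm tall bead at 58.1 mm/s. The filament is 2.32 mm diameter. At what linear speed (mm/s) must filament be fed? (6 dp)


Q = 0.44 * 0.1 * 58.1 = 2.5564 mm^3/s
A_fil = pi*(2.32/2)^2 = 4.22732707 mm^2
v_feed = 2.5564 / 4.22732707 = 0.604732 mm/s


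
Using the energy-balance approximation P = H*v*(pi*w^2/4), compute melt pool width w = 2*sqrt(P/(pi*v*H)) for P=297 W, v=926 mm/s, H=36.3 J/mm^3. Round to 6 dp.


w = 2*sqrt(297/(pi*926*36.3)) = 0.106066 mm


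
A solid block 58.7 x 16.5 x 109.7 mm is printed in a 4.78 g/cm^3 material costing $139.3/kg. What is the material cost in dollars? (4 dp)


V = 58.7 * 16.5 * 109.7 = 106249.935 mm^3 = 106.249935 cm^3
Mass = 106.249935 * 4.78 / 1000 = 0.50787469 kg
Cost = 0.50787469 * 139.3 = 70.7469 $


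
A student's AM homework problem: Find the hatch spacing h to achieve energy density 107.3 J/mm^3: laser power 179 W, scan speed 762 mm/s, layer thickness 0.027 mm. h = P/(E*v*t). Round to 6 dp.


h = 179 / (107.3*762*0.027) = 0.081084 mm


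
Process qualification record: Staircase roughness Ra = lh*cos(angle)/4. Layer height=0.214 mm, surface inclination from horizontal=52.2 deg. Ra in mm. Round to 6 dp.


Ra = 0.214 * cos(52.2) / 4 = 0.032791 mm


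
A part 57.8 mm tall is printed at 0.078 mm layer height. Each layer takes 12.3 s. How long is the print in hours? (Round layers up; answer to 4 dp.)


Layers = ceil(57.8/0.078) = 742
t = 742 * 12.3 / 3600 = 2.5352 hrs


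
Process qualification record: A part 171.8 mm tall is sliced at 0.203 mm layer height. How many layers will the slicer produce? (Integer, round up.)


Layers = ceil(171.8/0.203) = 847


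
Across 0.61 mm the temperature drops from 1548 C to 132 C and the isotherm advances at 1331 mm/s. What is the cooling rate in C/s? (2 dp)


G = (1548-132)/0.61 = 2321.31147541 C/mm
CR = 2321.31147541 * 1331 = 3089665.57 C/s


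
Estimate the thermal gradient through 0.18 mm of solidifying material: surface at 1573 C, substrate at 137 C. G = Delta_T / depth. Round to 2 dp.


G = (1573-137)/0.18 = 7977.78 C/mm


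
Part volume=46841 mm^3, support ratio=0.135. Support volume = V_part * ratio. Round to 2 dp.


V_support = 46841 * 0.135 = 6323.54 mm^3


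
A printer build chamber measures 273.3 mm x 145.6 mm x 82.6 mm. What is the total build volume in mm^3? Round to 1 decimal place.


V = 273.3 * 145.6 * 82.6 = 3286858.8 mm^3


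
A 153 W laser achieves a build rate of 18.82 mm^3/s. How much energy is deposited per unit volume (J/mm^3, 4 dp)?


SE = 153 / 18.82 = 8.1296 J/mm^3


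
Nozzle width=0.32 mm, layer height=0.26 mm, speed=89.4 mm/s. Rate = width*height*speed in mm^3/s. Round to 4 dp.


Rate = 0.32 * 0.26 * 89.4 = 7.4381 mm^3/s


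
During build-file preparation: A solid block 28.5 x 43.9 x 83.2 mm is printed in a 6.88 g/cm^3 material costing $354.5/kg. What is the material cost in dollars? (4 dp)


V = 28.5 * 43.9 * 83.2 = 104095.68 mm^3 = 104.09568 cm^3
Mass = 104.09568 * 6.88 / 1000 = 0.71617828 kg
Cost = 0.71617828 * 354.5 = 253.8852 $


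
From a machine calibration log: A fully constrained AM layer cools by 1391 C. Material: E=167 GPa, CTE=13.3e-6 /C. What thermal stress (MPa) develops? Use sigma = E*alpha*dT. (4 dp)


sigma = 167*1000 * 13.3e-6 * 1391 = 3089.5501 MPa


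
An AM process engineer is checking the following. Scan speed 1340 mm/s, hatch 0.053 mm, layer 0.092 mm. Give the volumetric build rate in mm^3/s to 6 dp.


Rate = 1340 * 0.053 * 0.092 = 6.53384 mm^3/s


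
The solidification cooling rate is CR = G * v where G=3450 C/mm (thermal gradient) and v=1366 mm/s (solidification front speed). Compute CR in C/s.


CR = 3450 * 1366 = 4712700 C/s


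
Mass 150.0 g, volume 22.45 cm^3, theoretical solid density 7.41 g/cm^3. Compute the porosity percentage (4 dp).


rho_part = 150.0 / 22.45 = 6.68151448 g/cm^3
Porosity = (1 - 6.68151448/7.41)*100 = 9.8311 %


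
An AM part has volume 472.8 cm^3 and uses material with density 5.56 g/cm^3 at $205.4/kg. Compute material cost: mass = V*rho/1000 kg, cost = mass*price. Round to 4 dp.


Mass = 472.8*5.56/1000 = 2.628768 kg
Cost = 2.628768 * 205.4 = 539.9489 $


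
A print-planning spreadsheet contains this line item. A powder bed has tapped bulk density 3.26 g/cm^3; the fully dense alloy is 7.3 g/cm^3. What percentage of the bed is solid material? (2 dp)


Packing = (3.26/7.3)*100 = 44.66 %


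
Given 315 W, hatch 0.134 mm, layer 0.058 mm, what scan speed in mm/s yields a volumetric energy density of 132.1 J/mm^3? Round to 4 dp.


v = 315 / (132.1*0.134*0.058) = 306.8138 mm/s


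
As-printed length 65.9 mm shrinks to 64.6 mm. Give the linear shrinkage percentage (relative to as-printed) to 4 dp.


Shrinkage = ((65.9-64.6)/65.9)*100 = 1.9727 %


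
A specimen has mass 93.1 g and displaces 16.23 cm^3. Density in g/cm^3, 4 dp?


rho = 93.1 / 16.23 = 5.7363 g/cm^3


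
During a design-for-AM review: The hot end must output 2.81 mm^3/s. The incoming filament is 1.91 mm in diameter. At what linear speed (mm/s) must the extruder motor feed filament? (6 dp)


A = pi*(1.91/2)^2 = 2.865211
v = 2.81 / 2.865211 = 0.980731 mm/s


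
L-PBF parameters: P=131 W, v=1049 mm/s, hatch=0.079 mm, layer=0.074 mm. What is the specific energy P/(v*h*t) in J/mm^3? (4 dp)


Build rate = 1049 * 0.079 * 0.074 = 6.132454 mm^3/s
SE = 131 / 6.132454 = 21.3618 J/mm^3


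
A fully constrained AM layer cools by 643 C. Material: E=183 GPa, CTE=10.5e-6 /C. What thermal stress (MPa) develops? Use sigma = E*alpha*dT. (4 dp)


sigma = 183*1000 * 10.5e-6 * 643 = 1235.5245 MPa


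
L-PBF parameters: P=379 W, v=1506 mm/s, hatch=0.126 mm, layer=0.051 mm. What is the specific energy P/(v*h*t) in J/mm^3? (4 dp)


Build rate = 1506 * 0.126 * 0.051 = 9.677556 mm^3/s
SE = 379 / 9.677556 = 39.1628 J/mm^3


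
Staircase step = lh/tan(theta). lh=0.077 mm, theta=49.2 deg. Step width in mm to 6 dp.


step = 0.077 / tan(49.2) = 0.066465 mm


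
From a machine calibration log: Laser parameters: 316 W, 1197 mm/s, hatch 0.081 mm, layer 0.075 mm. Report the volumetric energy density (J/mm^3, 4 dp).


E = 316 / (1197*0.081*0.075) = 43.4557 J/mm^3


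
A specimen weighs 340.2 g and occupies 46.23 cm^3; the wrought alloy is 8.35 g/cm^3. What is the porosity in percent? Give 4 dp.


rho_part = 340.2 / 46.23 = 7.35885788 g/cm^3
Porosity = (1 - 7.35885788/8.35)*100 = 11.87 %


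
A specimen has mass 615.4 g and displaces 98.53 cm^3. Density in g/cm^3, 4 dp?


rho = 615.4 / 98.53 = 6.2458 g/cm^3


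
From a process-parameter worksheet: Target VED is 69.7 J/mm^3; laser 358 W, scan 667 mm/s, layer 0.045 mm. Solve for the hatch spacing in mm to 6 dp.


h = 358 / (69.7*667*0.045) = 0.171124 mm


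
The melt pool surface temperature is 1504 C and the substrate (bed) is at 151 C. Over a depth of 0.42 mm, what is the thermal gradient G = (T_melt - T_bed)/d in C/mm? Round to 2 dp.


G = (1504-151)/0.42 = 3221.43 C/mm


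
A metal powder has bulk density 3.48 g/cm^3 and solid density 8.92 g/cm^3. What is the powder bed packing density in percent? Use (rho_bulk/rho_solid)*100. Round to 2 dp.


Packing = (3.48/8.92)*100 = 39.01 %


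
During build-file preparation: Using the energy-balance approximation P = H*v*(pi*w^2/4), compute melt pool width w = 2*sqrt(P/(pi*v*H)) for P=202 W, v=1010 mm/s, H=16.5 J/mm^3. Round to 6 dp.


w = 2*sqrt(202/(pi*1010*16.5)) = 0.12423 mm
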